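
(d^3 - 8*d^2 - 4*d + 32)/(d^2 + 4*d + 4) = (d^2 - 10*d + 16)/(d + 2)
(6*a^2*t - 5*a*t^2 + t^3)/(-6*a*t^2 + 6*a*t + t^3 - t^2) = (-6*a^2 + 5*a*t - t^2)/(6*a*t - 6*a - t^2 + t)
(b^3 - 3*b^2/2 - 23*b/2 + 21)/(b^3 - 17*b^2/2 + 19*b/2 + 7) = (2*b^2 + b - 21)/(2*b^2 - 13*b - 7)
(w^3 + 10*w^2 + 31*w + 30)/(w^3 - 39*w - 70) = (w + 3)/(w - 7)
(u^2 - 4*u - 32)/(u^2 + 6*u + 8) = (u - 8)/(u + 2)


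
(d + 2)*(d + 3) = d^2 + 5*d + 6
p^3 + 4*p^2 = p^2*(p + 4)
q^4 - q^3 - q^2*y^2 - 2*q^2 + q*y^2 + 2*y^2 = (q - 2)*(q + 1)*(q - y)*(q + y)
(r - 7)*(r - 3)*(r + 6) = r^3 - 4*r^2 - 39*r + 126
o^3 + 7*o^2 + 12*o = o*(o + 3)*(o + 4)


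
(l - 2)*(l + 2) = l^2 - 4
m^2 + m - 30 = (m - 5)*(m + 6)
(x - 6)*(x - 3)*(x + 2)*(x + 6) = x^4 - x^3 - 42*x^2 + 36*x + 216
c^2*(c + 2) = c^3 + 2*c^2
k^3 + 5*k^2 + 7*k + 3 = (k + 1)^2*(k + 3)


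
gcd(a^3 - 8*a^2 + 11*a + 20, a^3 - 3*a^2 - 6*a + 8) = a - 4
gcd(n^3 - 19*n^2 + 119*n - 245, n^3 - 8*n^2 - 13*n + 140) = n^2 - 12*n + 35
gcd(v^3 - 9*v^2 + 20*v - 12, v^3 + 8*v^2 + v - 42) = v - 2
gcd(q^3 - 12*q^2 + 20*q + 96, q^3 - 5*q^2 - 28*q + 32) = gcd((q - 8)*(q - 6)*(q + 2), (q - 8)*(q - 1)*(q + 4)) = q - 8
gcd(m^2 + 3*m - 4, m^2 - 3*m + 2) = m - 1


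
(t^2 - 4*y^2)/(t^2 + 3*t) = (t^2 - 4*y^2)/(t*(t + 3))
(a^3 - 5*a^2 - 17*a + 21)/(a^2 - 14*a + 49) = (a^2 + 2*a - 3)/(a - 7)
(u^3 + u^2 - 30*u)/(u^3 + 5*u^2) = (u^2 + u - 30)/(u*(u + 5))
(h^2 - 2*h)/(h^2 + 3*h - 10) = h/(h + 5)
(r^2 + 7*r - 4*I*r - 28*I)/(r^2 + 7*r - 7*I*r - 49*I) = (r - 4*I)/(r - 7*I)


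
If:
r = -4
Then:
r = -4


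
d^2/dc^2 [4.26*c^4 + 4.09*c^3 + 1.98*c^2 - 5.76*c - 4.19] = 51.12*c^2 + 24.54*c + 3.96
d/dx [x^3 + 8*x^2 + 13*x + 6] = 3*x^2 + 16*x + 13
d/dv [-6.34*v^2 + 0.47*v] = 0.47 - 12.68*v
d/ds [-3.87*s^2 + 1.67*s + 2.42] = 1.67 - 7.74*s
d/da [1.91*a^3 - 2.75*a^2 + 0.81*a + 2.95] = 5.73*a^2 - 5.5*a + 0.81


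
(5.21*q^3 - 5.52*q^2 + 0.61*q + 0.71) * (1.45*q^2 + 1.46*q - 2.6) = 7.5545*q^5 - 0.3974*q^4 - 20.7207*q^3 + 16.2721*q^2 - 0.5494*q - 1.846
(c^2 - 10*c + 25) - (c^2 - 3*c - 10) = 35 - 7*c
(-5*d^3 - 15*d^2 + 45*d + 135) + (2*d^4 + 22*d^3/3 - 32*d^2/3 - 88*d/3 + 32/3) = 2*d^4 + 7*d^3/3 - 77*d^2/3 + 47*d/3 + 437/3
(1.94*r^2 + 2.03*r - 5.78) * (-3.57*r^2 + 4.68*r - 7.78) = -6.9258*r^4 + 1.8321*r^3 + 15.0418*r^2 - 42.8438*r + 44.9684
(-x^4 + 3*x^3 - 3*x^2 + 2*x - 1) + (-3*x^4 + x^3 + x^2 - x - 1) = -4*x^4 + 4*x^3 - 2*x^2 + x - 2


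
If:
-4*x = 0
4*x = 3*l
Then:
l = 0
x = 0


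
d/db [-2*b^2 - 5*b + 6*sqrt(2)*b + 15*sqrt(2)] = -4*b - 5 + 6*sqrt(2)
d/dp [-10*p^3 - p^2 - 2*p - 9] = -30*p^2 - 2*p - 2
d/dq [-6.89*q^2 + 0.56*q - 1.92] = 0.56 - 13.78*q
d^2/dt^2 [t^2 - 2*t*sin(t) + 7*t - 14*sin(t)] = 2*t*sin(t) + 14*sin(t) - 4*cos(t) + 2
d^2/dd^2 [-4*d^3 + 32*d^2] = 64 - 24*d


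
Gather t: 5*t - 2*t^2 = -2*t^2 + 5*t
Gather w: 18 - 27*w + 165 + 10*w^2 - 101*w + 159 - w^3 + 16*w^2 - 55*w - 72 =-w^3 + 26*w^2 - 183*w + 270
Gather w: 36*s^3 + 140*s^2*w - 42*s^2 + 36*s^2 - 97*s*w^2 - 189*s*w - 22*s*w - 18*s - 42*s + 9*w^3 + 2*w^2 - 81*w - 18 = 36*s^3 - 6*s^2 - 60*s + 9*w^3 + w^2*(2 - 97*s) + w*(140*s^2 - 211*s - 81) - 18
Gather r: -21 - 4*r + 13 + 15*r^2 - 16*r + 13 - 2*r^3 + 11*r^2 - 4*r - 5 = -2*r^3 + 26*r^2 - 24*r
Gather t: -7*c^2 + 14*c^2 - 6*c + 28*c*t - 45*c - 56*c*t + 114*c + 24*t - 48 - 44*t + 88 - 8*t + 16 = 7*c^2 + 63*c + t*(-28*c - 28) + 56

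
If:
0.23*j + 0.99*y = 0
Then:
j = -4.30434782608696*y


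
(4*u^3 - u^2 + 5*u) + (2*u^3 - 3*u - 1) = 6*u^3 - u^2 + 2*u - 1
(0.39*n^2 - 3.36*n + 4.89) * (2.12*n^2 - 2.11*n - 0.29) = 0.8268*n^4 - 7.9461*n^3 + 17.3433*n^2 - 9.3435*n - 1.4181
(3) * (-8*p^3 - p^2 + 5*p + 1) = -24*p^3 - 3*p^2 + 15*p + 3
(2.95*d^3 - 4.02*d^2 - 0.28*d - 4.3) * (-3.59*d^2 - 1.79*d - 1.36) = -10.5905*d^5 + 9.1513*d^4 + 4.189*d^3 + 21.4054*d^2 + 8.0778*d + 5.848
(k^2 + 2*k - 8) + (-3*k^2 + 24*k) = -2*k^2 + 26*k - 8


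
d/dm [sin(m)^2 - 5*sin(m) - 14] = (2*sin(m) - 5)*cos(m)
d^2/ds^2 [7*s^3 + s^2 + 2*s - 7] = 42*s + 2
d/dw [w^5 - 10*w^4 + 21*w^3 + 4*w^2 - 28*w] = 5*w^4 - 40*w^3 + 63*w^2 + 8*w - 28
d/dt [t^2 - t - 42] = 2*t - 1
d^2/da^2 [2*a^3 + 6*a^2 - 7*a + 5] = 12*a + 12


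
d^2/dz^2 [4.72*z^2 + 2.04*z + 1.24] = 9.44000000000000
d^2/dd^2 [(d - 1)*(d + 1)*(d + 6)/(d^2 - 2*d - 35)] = 4*(25*d^3 + 411*d^2 + 1803*d + 3593)/(d^6 - 6*d^5 - 93*d^4 + 412*d^3 + 3255*d^2 - 7350*d - 42875)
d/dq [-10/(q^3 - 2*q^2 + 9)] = 10*q*(3*q - 4)/(q^3 - 2*q^2 + 9)^2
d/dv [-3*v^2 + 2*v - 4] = 2 - 6*v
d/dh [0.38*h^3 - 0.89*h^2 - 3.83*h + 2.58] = 1.14*h^2 - 1.78*h - 3.83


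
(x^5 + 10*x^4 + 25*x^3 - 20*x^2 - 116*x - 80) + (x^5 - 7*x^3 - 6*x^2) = 2*x^5 + 10*x^4 + 18*x^3 - 26*x^2 - 116*x - 80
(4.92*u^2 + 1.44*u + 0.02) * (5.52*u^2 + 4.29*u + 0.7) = 27.1584*u^4 + 29.0556*u^3 + 9.732*u^2 + 1.0938*u + 0.014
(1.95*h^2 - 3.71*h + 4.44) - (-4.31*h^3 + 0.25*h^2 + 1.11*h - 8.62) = 4.31*h^3 + 1.7*h^2 - 4.82*h + 13.06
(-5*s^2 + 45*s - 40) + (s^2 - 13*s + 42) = -4*s^2 + 32*s + 2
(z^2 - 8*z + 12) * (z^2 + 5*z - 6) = z^4 - 3*z^3 - 34*z^2 + 108*z - 72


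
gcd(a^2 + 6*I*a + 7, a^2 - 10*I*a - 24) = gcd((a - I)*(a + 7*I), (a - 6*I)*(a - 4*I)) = 1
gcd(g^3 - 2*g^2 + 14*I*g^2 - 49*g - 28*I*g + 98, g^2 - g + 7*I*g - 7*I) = g + 7*I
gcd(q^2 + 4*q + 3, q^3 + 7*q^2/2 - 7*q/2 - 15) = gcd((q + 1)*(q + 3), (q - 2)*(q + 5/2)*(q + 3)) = q + 3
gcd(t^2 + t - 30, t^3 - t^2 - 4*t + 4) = 1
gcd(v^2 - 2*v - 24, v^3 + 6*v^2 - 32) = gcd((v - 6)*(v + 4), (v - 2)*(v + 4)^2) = v + 4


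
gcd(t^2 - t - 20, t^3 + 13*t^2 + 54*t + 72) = t + 4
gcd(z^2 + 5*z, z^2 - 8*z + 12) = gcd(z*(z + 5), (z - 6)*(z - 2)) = 1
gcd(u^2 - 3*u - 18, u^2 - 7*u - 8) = 1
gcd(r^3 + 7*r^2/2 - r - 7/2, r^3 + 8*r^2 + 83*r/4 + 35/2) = r + 7/2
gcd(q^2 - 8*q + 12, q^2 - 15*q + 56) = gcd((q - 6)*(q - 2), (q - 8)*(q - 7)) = 1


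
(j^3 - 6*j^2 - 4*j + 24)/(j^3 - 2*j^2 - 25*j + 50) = (j^2 - 4*j - 12)/(j^2 - 25)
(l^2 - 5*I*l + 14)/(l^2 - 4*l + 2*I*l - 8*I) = (l - 7*I)/(l - 4)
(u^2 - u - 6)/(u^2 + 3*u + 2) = (u - 3)/(u + 1)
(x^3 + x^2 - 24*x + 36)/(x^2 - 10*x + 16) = (x^2 + 3*x - 18)/(x - 8)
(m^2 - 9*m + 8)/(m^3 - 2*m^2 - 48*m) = (m - 1)/(m*(m + 6))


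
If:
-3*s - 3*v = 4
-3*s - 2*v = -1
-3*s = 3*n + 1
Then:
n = -4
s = 11/3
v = -5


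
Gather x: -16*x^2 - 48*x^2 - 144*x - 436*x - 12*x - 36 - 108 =-64*x^2 - 592*x - 144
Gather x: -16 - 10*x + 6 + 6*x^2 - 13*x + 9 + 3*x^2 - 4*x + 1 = 9*x^2 - 27*x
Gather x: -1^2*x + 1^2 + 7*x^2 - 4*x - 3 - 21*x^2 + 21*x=-14*x^2 + 16*x - 2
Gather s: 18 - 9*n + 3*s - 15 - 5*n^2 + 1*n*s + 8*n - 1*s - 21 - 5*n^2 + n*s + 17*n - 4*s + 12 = -10*n^2 + 16*n + s*(2*n - 2) - 6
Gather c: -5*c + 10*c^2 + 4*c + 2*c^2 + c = 12*c^2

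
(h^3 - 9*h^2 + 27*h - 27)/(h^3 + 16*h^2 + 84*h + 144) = (h^3 - 9*h^2 + 27*h - 27)/(h^3 + 16*h^2 + 84*h + 144)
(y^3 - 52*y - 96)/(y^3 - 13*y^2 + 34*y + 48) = (y^2 + 8*y + 12)/(y^2 - 5*y - 6)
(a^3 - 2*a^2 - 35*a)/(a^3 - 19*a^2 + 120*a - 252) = a*(a + 5)/(a^2 - 12*a + 36)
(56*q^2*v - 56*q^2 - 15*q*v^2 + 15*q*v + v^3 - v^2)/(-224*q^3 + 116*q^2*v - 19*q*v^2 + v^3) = (1 - v)/(4*q - v)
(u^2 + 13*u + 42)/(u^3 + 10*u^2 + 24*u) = (u + 7)/(u*(u + 4))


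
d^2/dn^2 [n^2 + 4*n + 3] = 2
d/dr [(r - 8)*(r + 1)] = 2*r - 7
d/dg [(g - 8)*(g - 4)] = 2*g - 12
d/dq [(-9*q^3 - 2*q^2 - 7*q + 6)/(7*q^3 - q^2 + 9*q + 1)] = (23*q^4 - 64*q^3 - 178*q^2 + 8*q - 61)/(49*q^6 - 14*q^5 + 127*q^4 - 4*q^3 + 79*q^2 + 18*q + 1)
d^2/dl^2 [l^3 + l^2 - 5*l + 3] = 6*l + 2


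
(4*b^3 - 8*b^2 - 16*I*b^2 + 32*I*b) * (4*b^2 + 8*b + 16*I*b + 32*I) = 16*b^5 + 192*b^3 - 1024*b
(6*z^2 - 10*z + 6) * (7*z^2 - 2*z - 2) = 42*z^4 - 82*z^3 + 50*z^2 + 8*z - 12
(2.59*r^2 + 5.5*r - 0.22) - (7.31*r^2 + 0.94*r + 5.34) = -4.72*r^2 + 4.56*r - 5.56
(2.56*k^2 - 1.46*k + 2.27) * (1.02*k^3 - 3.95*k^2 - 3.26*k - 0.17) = 2.6112*k^5 - 11.6012*k^4 - 0.263199999999999*k^3 - 4.6421*k^2 - 7.152*k - 0.3859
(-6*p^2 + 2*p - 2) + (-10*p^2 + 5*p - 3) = -16*p^2 + 7*p - 5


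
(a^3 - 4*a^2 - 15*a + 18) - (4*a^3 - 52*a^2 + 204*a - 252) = -3*a^3 + 48*a^2 - 219*a + 270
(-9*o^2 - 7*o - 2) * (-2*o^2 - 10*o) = 18*o^4 + 104*o^3 + 74*o^2 + 20*o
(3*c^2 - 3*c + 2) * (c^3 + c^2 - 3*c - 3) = 3*c^5 - 10*c^3 + 2*c^2 + 3*c - 6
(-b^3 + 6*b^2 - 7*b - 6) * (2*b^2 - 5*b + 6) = -2*b^5 + 17*b^4 - 50*b^3 + 59*b^2 - 12*b - 36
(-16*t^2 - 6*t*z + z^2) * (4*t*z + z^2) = -64*t^3*z - 40*t^2*z^2 - 2*t*z^3 + z^4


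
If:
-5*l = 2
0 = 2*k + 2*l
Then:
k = 2/5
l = -2/5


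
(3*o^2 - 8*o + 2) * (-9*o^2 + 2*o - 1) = -27*o^4 + 78*o^3 - 37*o^2 + 12*o - 2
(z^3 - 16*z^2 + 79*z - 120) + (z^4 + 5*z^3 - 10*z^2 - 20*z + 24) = z^4 + 6*z^3 - 26*z^2 + 59*z - 96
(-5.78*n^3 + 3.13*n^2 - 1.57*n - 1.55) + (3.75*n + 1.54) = -5.78*n^3 + 3.13*n^2 + 2.18*n - 0.01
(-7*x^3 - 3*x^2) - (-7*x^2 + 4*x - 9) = -7*x^3 + 4*x^2 - 4*x + 9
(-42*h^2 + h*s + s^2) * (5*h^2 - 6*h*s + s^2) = -210*h^4 + 257*h^3*s - 43*h^2*s^2 - 5*h*s^3 + s^4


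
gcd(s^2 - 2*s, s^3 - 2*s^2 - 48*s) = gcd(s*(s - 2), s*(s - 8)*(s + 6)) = s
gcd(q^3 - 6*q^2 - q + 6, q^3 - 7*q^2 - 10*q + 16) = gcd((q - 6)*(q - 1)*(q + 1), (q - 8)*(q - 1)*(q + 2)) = q - 1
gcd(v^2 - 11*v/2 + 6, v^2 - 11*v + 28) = v - 4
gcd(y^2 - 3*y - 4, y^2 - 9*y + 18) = 1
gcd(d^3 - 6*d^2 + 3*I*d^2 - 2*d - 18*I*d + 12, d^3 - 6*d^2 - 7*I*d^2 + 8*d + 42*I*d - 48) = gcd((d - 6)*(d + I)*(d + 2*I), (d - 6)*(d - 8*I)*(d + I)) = d^2 + d*(-6 + I) - 6*I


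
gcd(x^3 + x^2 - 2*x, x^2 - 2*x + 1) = x - 1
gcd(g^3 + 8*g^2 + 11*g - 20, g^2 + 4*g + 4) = 1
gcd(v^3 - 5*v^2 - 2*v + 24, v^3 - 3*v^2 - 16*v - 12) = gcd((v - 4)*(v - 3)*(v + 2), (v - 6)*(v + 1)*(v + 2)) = v + 2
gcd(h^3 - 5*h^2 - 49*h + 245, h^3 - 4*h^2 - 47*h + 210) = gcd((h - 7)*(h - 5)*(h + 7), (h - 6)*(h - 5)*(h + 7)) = h^2 + 2*h - 35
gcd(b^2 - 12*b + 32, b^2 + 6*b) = 1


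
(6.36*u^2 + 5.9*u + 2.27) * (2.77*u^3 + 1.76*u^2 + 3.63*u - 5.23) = 17.6172*u^5 + 27.5366*u^4 + 39.7587*u^3 - 7.8506*u^2 - 22.6169*u - 11.8721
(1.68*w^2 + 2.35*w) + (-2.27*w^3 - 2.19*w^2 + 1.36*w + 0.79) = -2.27*w^3 - 0.51*w^2 + 3.71*w + 0.79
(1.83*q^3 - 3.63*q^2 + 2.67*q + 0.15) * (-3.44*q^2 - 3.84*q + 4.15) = -6.2952*q^5 + 5.46*q^4 + 12.3489*q^3 - 25.8333*q^2 + 10.5045*q + 0.6225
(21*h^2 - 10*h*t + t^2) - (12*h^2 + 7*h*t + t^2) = 9*h^2 - 17*h*t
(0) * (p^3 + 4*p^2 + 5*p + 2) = 0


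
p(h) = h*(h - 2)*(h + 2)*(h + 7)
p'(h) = h*(h - 2)*(h + 2) + h*(h - 2)*(h + 7) + h*(h + 2)*(h + 7) + (h - 2)*(h + 2)*(h + 7) = 4*h^3 + 21*h^2 - 8*h - 28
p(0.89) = -22.53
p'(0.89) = -15.67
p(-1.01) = 18.03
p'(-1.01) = -2.62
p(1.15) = -25.09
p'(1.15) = -3.34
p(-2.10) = -4.22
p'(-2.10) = 44.37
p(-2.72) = -39.56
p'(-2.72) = 68.63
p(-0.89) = 17.44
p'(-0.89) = -7.07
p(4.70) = 994.77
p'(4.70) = 813.58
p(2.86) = 117.86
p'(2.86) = 214.47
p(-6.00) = -192.00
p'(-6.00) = -88.00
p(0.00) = 0.00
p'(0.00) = -28.00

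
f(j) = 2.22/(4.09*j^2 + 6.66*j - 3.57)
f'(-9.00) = 0.00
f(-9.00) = 0.01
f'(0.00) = -1.16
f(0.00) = -0.62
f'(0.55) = -14.00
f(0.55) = 1.67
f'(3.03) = -0.02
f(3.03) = 0.04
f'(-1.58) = 0.92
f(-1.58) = -0.57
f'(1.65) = -0.13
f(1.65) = 0.12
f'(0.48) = -72.56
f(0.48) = 3.90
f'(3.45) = -0.02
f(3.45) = 0.03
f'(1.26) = -0.29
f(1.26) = 0.20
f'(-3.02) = 0.22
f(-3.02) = 0.16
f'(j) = 2.22*(-8.18*j - 6.66)/(4.09*j^2 + 6.66*j - 3.57)^2 = (-18.1596*j - 14.7852)/(4.09*j^2 + 6.66*j - 3.57)^2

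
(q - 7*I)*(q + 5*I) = q^2 - 2*I*q + 35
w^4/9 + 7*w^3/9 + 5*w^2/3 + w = w*(w/3 + 1/3)*(w/3 + 1)*(w + 3)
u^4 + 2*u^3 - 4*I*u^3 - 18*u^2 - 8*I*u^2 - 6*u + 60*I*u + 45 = (u - 3)*(u + 5)*(u - 3*I)*(u - I)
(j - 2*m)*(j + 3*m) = j^2 + j*m - 6*m^2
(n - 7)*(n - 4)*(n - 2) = n^3 - 13*n^2 + 50*n - 56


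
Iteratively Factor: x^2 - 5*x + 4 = (x - 1)*(x - 4)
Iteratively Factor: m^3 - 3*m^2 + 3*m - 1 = (m - 1)*(m^2 - 2*m + 1) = (m - 1)^2*(m - 1)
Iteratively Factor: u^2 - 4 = (u - 2)*(u + 2)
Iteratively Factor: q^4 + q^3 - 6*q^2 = (q - 2)*(q^3 + 3*q^2) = q*(q - 2)*(q^2 + 3*q) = q^2*(q - 2)*(q + 3)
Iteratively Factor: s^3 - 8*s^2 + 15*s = (s - 3)*(s^2 - 5*s) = (s - 5)*(s - 3)*(s)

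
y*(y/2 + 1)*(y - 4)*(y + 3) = y^4/2 + y^3/2 - 7*y^2 - 12*y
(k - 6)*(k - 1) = k^2 - 7*k + 6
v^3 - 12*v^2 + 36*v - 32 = (v - 8)*(v - 2)^2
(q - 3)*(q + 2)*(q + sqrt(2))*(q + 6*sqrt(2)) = q^4 - q^3 + 7*sqrt(2)*q^3 - 7*sqrt(2)*q^2 + 6*q^2 - 42*sqrt(2)*q - 12*q - 72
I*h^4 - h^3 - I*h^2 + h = h*(h - 1)*(h + I)*(I*h + I)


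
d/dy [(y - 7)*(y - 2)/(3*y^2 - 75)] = (3*y^2 - 26*y + 75)/(y^4 - 50*y^2 + 625)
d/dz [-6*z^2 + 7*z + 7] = 7 - 12*z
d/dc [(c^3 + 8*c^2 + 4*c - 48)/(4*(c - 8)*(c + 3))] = (c^4 - 10*c^3 - 116*c^2 - 288*c - 336)/(4*(c^4 - 10*c^3 - 23*c^2 + 240*c + 576))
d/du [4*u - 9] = 4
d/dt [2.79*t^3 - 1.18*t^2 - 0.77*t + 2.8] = 8.37*t^2 - 2.36*t - 0.77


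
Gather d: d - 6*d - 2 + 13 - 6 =5 - 5*d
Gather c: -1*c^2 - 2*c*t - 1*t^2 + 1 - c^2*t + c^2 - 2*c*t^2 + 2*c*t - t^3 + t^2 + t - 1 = -c^2*t - 2*c*t^2 - t^3 + t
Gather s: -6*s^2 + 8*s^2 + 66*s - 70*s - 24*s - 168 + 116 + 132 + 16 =2*s^2 - 28*s + 96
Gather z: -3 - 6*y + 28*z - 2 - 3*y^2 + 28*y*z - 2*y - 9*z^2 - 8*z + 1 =-3*y^2 - 8*y - 9*z^2 + z*(28*y + 20) - 4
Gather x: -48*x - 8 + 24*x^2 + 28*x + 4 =24*x^2 - 20*x - 4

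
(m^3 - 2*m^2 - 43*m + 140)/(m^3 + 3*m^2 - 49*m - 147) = (m^2 - 9*m + 20)/(m^2 - 4*m - 21)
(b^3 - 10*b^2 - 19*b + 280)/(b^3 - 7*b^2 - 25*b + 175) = (b - 8)/(b - 5)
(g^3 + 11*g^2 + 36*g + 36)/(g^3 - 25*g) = (g^3 + 11*g^2 + 36*g + 36)/(g*(g^2 - 25))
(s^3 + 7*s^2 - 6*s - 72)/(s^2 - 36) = (s^2 + s - 12)/(s - 6)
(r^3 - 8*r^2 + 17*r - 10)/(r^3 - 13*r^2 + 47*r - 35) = (r - 2)/(r - 7)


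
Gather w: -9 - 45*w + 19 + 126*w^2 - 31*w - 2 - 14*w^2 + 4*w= 112*w^2 - 72*w + 8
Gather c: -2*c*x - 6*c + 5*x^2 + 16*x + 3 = c*(-2*x - 6) + 5*x^2 + 16*x + 3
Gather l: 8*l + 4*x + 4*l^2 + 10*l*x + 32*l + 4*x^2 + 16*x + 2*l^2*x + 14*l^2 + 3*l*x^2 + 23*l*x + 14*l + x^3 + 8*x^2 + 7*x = l^2*(2*x + 18) + l*(3*x^2 + 33*x + 54) + x^3 + 12*x^2 + 27*x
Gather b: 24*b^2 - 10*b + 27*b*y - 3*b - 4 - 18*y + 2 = 24*b^2 + b*(27*y - 13) - 18*y - 2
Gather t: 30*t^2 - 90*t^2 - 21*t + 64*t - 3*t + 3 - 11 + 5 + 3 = -60*t^2 + 40*t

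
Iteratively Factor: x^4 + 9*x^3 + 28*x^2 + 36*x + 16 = (x + 1)*(x^3 + 8*x^2 + 20*x + 16) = (x + 1)*(x + 2)*(x^2 + 6*x + 8) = (x + 1)*(x + 2)^2*(x + 4)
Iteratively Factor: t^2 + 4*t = (t + 4)*(t)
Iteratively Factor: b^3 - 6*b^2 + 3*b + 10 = (b - 2)*(b^2 - 4*b - 5) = (b - 5)*(b - 2)*(b + 1)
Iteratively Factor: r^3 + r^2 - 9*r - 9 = (r + 1)*(r^2 - 9) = (r + 1)*(r + 3)*(r - 3)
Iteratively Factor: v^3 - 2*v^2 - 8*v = (v - 4)*(v^2 + 2*v) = (v - 4)*(v + 2)*(v)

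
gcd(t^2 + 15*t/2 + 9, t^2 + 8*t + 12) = t + 6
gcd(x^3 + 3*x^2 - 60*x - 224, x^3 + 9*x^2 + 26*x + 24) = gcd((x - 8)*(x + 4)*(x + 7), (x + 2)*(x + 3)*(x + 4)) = x + 4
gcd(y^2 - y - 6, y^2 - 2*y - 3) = y - 3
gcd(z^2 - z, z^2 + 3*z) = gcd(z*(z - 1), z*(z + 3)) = z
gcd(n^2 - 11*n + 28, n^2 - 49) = n - 7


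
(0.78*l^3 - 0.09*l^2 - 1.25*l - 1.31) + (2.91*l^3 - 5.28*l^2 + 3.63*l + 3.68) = 3.69*l^3 - 5.37*l^2 + 2.38*l + 2.37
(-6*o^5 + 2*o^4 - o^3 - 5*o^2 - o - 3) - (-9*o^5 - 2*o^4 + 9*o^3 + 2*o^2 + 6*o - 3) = 3*o^5 + 4*o^4 - 10*o^3 - 7*o^2 - 7*o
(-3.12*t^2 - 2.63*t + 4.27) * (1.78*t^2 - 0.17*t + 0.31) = -5.5536*t^4 - 4.151*t^3 + 7.0805*t^2 - 1.5412*t + 1.3237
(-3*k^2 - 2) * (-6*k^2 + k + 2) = 18*k^4 - 3*k^3 + 6*k^2 - 2*k - 4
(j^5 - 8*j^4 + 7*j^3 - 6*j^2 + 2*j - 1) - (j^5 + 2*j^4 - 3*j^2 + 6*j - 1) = -10*j^4 + 7*j^3 - 3*j^2 - 4*j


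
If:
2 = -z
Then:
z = -2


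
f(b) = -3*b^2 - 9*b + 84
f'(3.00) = -27.00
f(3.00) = 30.00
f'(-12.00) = 63.00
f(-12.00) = -240.00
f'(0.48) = -11.88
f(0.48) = 78.99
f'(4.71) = -37.26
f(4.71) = -24.94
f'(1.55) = -18.30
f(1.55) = 62.84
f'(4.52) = -36.12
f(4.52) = -17.97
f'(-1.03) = -2.82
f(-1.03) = 90.09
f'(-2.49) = 5.94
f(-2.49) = 87.81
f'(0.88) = -14.28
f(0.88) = 73.76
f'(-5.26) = 22.56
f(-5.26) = 48.34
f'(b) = -6*b - 9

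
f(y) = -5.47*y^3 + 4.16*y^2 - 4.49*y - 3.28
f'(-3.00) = -177.14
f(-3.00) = 195.32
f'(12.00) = -2267.69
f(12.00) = -8910.28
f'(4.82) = -345.63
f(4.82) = -540.81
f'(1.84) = -44.74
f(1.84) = -31.53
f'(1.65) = -35.44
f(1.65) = -23.93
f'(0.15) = -3.61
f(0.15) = -3.88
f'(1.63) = -34.53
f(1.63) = -23.24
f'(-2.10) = -94.33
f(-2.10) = 75.15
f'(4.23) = -262.92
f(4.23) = -361.85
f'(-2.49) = -126.95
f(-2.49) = 118.14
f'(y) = -16.41*y^2 + 8.32*y - 4.49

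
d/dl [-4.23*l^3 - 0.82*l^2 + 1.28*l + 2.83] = -12.69*l^2 - 1.64*l + 1.28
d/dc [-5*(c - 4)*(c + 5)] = -10*c - 5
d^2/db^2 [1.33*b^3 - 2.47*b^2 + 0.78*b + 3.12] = 7.98*b - 4.94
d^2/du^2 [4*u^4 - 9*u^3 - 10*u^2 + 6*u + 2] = 48*u^2 - 54*u - 20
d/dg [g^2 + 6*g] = 2*g + 6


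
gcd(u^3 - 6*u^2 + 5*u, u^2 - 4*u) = u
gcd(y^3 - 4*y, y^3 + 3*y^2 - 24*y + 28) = y - 2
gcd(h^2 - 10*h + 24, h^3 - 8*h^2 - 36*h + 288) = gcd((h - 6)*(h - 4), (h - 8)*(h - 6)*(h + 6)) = h - 6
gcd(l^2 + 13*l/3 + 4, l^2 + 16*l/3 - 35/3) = 1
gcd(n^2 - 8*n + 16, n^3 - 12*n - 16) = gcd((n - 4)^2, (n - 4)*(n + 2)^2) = n - 4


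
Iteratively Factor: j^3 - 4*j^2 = (j)*(j^2 - 4*j) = j*(j - 4)*(j)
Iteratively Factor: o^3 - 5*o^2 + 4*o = (o - 1)*(o^2 - 4*o) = (o - 4)*(o - 1)*(o)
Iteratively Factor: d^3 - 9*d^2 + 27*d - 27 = (d - 3)*(d^2 - 6*d + 9) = (d - 3)^2*(d - 3)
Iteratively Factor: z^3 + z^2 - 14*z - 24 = (z - 4)*(z^2 + 5*z + 6) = (z - 4)*(z + 2)*(z + 3)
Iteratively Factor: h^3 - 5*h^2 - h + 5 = (h + 1)*(h^2 - 6*h + 5) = (h - 5)*(h + 1)*(h - 1)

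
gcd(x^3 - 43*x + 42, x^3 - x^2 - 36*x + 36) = x^2 - 7*x + 6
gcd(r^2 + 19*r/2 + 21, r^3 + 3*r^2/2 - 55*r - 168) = r^2 + 19*r/2 + 21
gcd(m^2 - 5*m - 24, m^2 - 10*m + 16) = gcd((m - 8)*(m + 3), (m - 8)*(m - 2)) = m - 8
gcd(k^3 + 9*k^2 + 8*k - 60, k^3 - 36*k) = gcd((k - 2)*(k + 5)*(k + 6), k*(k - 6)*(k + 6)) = k + 6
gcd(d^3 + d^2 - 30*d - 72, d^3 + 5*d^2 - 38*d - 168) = d^2 - 2*d - 24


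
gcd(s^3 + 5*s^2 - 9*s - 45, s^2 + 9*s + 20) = s + 5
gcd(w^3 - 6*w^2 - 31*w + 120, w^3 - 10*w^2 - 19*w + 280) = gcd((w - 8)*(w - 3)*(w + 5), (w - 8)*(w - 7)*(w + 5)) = w^2 - 3*w - 40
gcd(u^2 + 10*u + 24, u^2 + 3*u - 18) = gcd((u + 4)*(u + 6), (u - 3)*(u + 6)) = u + 6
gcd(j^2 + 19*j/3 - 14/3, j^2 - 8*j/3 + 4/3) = j - 2/3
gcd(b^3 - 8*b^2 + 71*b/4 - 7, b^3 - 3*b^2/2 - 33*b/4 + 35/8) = b^2 - 4*b + 7/4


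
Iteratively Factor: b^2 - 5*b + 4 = (b - 1)*(b - 4)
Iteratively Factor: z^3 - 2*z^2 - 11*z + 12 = (z - 4)*(z^2 + 2*z - 3) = (z - 4)*(z - 1)*(z + 3)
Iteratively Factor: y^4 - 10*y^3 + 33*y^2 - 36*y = (y)*(y^3 - 10*y^2 + 33*y - 36) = y*(y - 3)*(y^2 - 7*y + 12) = y*(y - 4)*(y - 3)*(y - 3)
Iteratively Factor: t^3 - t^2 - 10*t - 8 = (t + 1)*(t^2 - 2*t - 8) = (t + 1)*(t + 2)*(t - 4)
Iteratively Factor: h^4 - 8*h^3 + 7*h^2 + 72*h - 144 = (h - 3)*(h^3 - 5*h^2 - 8*h + 48) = (h - 4)*(h - 3)*(h^2 - h - 12) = (h - 4)^2*(h - 3)*(h + 3)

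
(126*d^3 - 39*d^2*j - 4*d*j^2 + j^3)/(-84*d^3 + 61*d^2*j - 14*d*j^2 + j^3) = (-6*d - j)/(4*d - j)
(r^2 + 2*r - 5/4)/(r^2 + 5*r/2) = (r - 1/2)/r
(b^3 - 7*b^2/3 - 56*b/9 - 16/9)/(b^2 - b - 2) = (-9*b^3 + 21*b^2 + 56*b + 16)/(9*(-b^2 + b + 2))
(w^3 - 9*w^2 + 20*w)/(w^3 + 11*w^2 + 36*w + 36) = w*(w^2 - 9*w + 20)/(w^3 + 11*w^2 + 36*w + 36)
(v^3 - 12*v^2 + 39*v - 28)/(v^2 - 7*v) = v - 5 + 4/v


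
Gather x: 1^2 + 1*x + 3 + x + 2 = 2*x + 6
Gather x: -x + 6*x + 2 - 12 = 5*x - 10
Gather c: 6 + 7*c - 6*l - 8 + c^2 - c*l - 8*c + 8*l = c^2 + c*(-l - 1) + 2*l - 2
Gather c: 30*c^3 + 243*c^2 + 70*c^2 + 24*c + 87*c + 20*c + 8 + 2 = 30*c^3 + 313*c^2 + 131*c + 10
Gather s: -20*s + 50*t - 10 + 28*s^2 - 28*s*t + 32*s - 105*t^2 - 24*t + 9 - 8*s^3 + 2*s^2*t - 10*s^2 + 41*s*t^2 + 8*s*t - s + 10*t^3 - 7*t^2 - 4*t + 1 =-8*s^3 + s^2*(2*t + 18) + s*(41*t^2 - 20*t + 11) + 10*t^3 - 112*t^2 + 22*t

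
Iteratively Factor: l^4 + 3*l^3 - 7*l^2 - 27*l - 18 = (l + 1)*(l^3 + 2*l^2 - 9*l - 18) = (l - 3)*(l + 1)*(l^2 + 5*l + 6) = (l - 3)*(l + 1)*(l + 2)*(l + 3)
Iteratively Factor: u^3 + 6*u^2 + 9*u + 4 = (u + 4)*(u^2 + 2*u + 1) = (u + 1)*(u + 4)*(u + 1)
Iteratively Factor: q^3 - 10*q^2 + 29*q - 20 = (q - 5)*(q^2 - 5*q + 4) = (q - 5)*(q - 4)*(q - 1)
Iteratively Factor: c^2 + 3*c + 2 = (c + 2)*(c + 1)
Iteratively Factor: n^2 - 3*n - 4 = (n - 4)*(n + 1)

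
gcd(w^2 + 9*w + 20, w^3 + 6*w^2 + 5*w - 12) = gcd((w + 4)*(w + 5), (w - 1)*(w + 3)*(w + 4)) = w + 4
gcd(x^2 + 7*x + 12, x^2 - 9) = x + 3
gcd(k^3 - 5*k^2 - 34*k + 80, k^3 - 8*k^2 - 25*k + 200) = k^2 - 3*k - 40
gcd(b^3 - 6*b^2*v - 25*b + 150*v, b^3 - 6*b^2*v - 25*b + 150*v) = -b^3 + 6*b^2*v + 25*b - 150*v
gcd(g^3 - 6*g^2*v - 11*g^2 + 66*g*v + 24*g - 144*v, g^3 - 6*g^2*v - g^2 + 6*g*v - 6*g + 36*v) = -g^2 + 6*g*v + 3*g - 18*v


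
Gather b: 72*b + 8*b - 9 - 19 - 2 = 80*b - 30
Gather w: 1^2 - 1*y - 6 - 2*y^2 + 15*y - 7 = -2*y^2 + 14*y - 12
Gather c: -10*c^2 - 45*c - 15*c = -10*c^2 - 60*c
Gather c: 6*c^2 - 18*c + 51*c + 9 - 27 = 6*c^2 + 33*c - 18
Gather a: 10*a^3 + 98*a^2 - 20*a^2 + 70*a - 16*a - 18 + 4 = 10*a^3 + 78*a^2 + 54*a - 14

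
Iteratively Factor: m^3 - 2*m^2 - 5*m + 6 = (m + 2)*(m^2 - 4*m + 3) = (m - 3)*(m + 2)*(m - 1)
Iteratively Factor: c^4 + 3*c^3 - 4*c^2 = (c)*(c^3 + 3*c^2 - 4*c) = c*(c - 1)*(c^2 + 4*c) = c^2*(c - 1)*(c + 4)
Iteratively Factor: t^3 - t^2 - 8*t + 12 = (t - 2)*(t^2 + t - 6) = (t - 2)*(t + 3)*(t - 2)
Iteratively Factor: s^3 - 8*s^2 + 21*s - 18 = (s - 3)*(s^2 - 5*s + 6) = (s - 3)^2*(s - 2)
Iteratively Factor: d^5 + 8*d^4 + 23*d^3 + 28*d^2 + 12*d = (d + 2)*(d^4 + 6*d^3 + 11*d^2 + 6*d) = (d + 1)*(d + 2)*(d^3 + 5*d^2 + 6*d) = (d + 1)*(d + 2)*(d + 3)*(d^2 + 2*d) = (d + 1)*(d + 2)^2*(d + 3)*(d)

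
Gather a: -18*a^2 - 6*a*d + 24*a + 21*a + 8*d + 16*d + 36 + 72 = -18*a^2 + a*(45 - 6*d) + 24*d + 108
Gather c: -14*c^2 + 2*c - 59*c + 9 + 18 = -14*c^2 - 57*c + 27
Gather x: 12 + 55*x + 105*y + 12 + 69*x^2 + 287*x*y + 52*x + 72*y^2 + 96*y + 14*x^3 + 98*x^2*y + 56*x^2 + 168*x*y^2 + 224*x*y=14*x^3 + x^2*(98*y + 125) + x*(168*y^2 + 511*y + 107) + 72*y^2 + 201*y + 24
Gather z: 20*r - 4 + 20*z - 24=20*r + 20*z - 28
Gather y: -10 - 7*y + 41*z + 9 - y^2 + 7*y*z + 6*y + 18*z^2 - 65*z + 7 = -y^2 + y*(7*z - 1) + 18*z^2 - 24*z + 6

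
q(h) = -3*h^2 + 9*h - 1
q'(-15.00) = 99.00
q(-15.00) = -811.00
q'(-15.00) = 99.00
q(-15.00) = -811.00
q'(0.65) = 5.10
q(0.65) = 3.58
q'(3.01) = -9.06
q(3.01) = -1.09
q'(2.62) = -6.72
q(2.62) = 1.99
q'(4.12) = -15.72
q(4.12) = -14.84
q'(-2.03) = 21.18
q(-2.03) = -31.63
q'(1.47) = 0.18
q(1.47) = 5.75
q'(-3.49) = 29.94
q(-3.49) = -68.95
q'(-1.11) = 15.66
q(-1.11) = -14.69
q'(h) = 9 - 6*h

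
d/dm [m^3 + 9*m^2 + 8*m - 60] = 3*m^2 + 18*m + 8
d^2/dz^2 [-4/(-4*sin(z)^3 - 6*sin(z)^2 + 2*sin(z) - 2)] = 2*((sin(z) - 9*sin(3*z) - 12*cos(2*z))*(2*sin(z)^3 + 3*sin(z)^2 - sin(z) + 1)/2 + 2*(6*sin(z)^2 + 6*sin(z) - 1)^2*cos(z)^2)/(2*sin(z)^3 + 3*sin(z)^2 - sin(z) + 1)^3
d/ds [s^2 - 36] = 2*s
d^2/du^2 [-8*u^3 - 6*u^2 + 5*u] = -48*u - 12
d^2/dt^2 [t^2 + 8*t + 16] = 2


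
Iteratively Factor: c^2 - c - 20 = (c - 5)*(c + 4)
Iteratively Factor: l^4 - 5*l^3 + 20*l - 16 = (l + 2)*(l^3 - 7*l^2 + 14*l - 8) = (l - 1)*(l + 2)*(l^2 - 6*l + 8) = (l - 2)*(l - 1)*(l + 2)*(l - 4)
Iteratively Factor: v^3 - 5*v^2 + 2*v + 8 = (v + 1)*(v^2 - 6*v + 8) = (v - 4)*(v + 1)*(v - 2)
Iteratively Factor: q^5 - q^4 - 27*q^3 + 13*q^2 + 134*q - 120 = (q + 4)*(q^4 - 5*q^3 - 7*q^2 + 41*q - 30) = (q - 2)*(q + 4)*(q^3 - 3*q^2 - 13*q + 15) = (q - 2)*(q - 1)*(q + 4)*(q^2 - 2*q - 15) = (q - 2)*(q - 1)*(q + 3)*(q + 4)*(q - 5)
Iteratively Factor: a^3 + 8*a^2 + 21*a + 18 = (a + 3)*(a^2 + 5*a + 6) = (a + 3)^2*(a + 2)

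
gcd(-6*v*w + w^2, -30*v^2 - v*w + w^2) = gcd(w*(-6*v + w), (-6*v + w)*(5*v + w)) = 6*v - w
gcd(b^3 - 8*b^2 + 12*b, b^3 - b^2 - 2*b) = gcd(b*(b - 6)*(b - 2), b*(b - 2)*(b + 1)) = b^2 - 2*b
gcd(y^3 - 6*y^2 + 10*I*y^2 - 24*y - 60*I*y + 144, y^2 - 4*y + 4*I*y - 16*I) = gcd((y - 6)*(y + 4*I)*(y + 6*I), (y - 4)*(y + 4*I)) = y + 4*I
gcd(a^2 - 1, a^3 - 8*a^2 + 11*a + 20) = a + 1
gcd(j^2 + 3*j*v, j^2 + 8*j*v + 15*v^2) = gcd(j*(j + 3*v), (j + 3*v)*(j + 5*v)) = j + 3*v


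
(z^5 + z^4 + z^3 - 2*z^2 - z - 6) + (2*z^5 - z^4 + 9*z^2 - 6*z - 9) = 3*z^5 + z^3 + 7*z^2 - 7*z - 15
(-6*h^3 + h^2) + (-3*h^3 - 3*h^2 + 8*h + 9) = -9*h^3 - 2*h^2 + 8*h + 9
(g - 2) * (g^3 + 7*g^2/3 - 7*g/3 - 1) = g^4 + g^3/3 - 7*g^2 + 11*g/3 + 2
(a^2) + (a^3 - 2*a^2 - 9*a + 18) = a^3 - a^2 - 9*a + 18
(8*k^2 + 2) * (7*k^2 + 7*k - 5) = 56*k^4 + 56*k^3 - 26*k^2 + 14*k - 10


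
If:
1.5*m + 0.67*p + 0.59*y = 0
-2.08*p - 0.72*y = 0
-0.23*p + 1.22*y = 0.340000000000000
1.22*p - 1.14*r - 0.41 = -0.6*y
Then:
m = -0.06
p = -0.09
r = -0.32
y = 0.26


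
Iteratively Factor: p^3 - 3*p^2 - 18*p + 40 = (p - 2)*(p^2 - p - 20) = (p - 2)*(p + 4)*(p - 5)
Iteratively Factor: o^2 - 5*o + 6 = (o - 2)*(o - 3)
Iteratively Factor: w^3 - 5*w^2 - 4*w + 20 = (w - 5)*(w^2 - 4) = (w - 5)*(w - 2)*(w + 2)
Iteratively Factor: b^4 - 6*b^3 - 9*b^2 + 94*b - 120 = (b + 4)*(b^3 - 10*b^2 + 31*b - 30) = (b - 5)*(b + 4)*(b^2 - 5*b + 6) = (b - 5)*(b - 2)*(b + 4)*(b - 3)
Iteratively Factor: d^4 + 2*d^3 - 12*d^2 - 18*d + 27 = (d - 3)*(d^3 + 5*d^2 + 3*d - 9) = (d - 3)*(d - 1)*(d^2 + 6*d + 9) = (d - 3)*(d - 1)*(d + 3)*(d + 3)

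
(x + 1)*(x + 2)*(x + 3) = x^3 + 6*x^2 + 11*x + 6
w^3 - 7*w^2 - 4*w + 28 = (w - 7)*(w - 2)*(w + 2)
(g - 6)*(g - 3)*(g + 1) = g^3 - 8*g^2 + 9*g + 18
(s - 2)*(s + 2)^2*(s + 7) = s^4 + 9*s^3 + 10*s^2 - 36*s - 56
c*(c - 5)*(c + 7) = c^3 + 2*c^2 - 35*c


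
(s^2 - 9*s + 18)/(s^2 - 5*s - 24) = (-s^2 + 9*s - 18)/(-s^2 + 5*s + 24)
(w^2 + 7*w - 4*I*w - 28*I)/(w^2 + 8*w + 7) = (w - 4*I)/(w + 1)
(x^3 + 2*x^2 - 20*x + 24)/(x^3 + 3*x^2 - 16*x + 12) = (x - 2)/(x - 1)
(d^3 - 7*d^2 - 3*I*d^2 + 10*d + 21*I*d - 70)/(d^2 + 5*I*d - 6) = (d^2 - d*(7 + 5*I) + 35*I)/(d + 3*I)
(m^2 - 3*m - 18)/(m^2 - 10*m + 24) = (m + 3)/(m - 4)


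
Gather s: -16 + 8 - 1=-9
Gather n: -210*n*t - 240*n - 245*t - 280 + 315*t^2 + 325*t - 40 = n*(-210*t - 240) + 315*t^2 + 80*t - 320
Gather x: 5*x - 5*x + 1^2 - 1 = 0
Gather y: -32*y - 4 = -32*y - 4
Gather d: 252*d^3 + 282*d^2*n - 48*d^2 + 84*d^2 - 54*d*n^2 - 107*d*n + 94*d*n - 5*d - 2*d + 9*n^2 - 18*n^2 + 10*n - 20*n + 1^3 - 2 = 252*d^3 + d^2*(282*n + 36) + d*(-54*n^2 - 13*n - 7) - 9*n^2 - 10*n - 1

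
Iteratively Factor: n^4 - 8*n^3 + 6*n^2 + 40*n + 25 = (n - 5)*(n^3 - 3*n^2 - 9*n - 5) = (n - 5)*(n + 1)*(n^2 - 4*n - 5) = (n - 5)*(n + 1)^2*(n - 5)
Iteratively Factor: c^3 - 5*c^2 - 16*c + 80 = (c + 4)*(c^2 - 9*c + 20) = (c - 4)*(c + 4)*(c - 5)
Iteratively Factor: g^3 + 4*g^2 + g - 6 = (g + 2)*(g^2 + 2*g - 3) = (g + 2)*(g + 3)*(g - 1)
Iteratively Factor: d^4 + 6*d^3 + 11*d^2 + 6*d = (d)*(d^3 + 6*d^2 + 11*d + 6) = d*(d + 2)*(d^2 + 4*d + 3) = d*(d + 2)*(d + 3)*(d + 1)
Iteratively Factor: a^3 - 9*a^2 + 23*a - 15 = (a - 3)*(a^2 - 6*a + 5) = (a - 3)*(a - 1)*(a - 5)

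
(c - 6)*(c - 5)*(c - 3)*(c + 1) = c^4 - 13*c^3 + 49*c^2 - 27*c - 90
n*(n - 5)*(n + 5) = n^3 - 25*n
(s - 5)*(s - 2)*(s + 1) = s^3 - 6*s^2 + 3*s + 10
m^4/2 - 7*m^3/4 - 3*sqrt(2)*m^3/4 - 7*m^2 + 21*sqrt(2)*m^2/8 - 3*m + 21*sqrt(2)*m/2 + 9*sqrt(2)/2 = (m/2 + 1)*(m - 6)*(m + 1/2)*(m - 3*sqrt(2)/2)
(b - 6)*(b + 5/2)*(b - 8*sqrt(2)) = b^3 - 8*sqrt(2)*b^2 - 7*b^2/2 - 15*b + 28*sqrt(2)*b + 120*sqrt(2)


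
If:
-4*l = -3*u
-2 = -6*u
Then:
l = 1/4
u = 1/3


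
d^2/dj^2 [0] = 0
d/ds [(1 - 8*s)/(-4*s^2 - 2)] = 2*(-4*s^2 + s + 2)/(4*s^4 + 4*s^2 + 1)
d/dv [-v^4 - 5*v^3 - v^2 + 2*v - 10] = -4*v^3 - 15*v^2 - 2*v + 2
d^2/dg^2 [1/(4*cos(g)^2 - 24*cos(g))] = (-2*(1 - cos(2*g))^2 - 45*cos(g) - 38*cos(2*g) + 9*cos(3*g) + 114)/(8*(cos(g) - 6)^3*cos(g)^3)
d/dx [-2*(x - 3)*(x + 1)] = 4 - 4*x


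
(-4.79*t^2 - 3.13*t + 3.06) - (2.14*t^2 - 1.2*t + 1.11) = -6.93*t^2 - 1.93*t + 1.95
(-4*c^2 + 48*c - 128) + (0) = -4*c^2 + 48*c - 128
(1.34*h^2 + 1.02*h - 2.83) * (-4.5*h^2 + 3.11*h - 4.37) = -6.03*h^4 - 0.4226*h^3 + 10.0514*h^2 - 13.2587*h + 12.3671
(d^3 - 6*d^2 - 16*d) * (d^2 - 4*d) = d^5 - 10*d^4 + 8*d^3 + 64*d^2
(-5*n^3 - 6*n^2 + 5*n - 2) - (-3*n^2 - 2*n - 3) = -5*n^3 - 3*n^2 + 7*n + 1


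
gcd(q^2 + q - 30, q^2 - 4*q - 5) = q - 5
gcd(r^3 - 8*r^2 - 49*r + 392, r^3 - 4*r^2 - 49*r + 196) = r^2 - 49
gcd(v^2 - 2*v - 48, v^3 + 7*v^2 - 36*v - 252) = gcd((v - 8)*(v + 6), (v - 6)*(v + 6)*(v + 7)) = v + 6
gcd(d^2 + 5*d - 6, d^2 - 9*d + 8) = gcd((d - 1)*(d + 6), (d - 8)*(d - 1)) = d - 1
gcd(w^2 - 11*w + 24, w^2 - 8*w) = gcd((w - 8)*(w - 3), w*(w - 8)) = w - 8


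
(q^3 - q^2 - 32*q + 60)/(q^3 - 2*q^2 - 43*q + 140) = (q^2 + 4*q - 12)/(q^2 + 3*q - 28)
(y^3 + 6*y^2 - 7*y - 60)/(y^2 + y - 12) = y + 5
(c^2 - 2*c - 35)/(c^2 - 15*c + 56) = (c + 5)/(c - 8)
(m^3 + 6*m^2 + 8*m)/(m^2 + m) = (m^2 + 6*m + 8)/(m + 1)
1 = 1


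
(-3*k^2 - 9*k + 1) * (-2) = 6*k^2 + 18*k - 2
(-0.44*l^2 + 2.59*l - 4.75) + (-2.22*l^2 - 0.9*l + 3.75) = -2.66*l^2 + 1.69*l - 1.0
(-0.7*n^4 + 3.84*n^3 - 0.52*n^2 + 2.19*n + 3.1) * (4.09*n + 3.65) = -2.863*n^5 + 13.1506*n^4 + 11.8892*n^3 + 7.0591*n^2 + 20.6725*n + 11.315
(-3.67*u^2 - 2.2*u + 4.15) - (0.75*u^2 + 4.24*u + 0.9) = -4.42*u^2 - 6.44*u + 3.25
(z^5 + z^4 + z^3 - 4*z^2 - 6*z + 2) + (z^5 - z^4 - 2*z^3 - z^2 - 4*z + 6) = 2*z^5 - z^3 - 5*z^2 - 10*z + 8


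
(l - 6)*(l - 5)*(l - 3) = l^3 - 14*l^2 + 63*l - 90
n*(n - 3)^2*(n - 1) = n^4 - 7*n^3 + 15*n^2 - 9*n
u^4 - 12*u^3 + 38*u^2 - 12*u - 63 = (u - 7)*(u - 3)^2*(u + 1)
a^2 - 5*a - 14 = (a - 7)*(a + 2)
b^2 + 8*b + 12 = (b + 2)*(b + 6)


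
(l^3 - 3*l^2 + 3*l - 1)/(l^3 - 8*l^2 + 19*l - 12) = (l^2 - 2*l + 1)/(l^2 - 7*l + 12)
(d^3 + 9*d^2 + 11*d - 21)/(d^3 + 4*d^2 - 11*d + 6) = (d^2 + 10*d + 21)/(d^2 + 5*d - 6)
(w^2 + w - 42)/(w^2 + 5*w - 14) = (w - 6)/(w - 2)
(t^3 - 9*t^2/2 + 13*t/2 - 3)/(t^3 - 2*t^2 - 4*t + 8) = (2*t^2 - 5*t + 3)/(2*(t^2 - 4))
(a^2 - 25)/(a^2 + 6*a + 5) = (a - 5)/(a + 1)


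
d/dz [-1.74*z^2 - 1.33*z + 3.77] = -3.48*z - 1.33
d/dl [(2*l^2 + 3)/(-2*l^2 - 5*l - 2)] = (-10*l^2 + 4*l + 15)/(4*l^4 + 20*l^3 + 33*l^2 + 20*l + 4)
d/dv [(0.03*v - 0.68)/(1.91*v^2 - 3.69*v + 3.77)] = (-0.0573*v^2 + 2.5976*v - 2.3961)/(3.6481*v^4 - 14.0958*v^3 + 28.0175*v^2 - 27.8226*v + 14.2129)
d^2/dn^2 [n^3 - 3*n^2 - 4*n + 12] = 6*n - 6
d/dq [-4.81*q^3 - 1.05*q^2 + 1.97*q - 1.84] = -14.43*q^2 - 2.1*q + 1.97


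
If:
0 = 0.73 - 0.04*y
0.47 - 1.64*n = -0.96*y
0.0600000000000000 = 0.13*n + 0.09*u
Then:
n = 10.97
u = -15.18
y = 18.25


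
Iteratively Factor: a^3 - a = (a - 1)*(a^2 + a) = a*(a - 1)*(a + 1)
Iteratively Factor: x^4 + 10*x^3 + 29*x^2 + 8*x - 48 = (x + 3)*(x^3 + 7*x^2 + 8*x - 16) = (x - 1)*(x + 3)*(x^2 + 8*x + 16) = (x - 1)*(x + 3)*(x + 4)*(x + 4)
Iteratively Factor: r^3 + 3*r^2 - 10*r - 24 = (r + 4)*(r^2 - r - 6) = (r + 2)*(r + 4)*(r - 3)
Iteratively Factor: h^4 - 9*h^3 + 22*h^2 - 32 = (h - 4)*(h^3 - 5*h^2 + 2*h + 8) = (h - 4)^2*(h^2 - h - 2) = (h - 4)^2*(h - 2)*(h + 1)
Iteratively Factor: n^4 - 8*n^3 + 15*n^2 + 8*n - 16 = (n + 1)*(n^3 - 9*n^2 + 24*n - 16) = (n - 4)*(n + 1)*(n^2 - 5*n + 4) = (n - 4)*(n - 1)*(n + 1)*(n - 4)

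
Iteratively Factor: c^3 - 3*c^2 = (c - 3)*(c^2) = c*(c - 3)*(c)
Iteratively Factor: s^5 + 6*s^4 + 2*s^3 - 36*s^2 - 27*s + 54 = (s + 3)*(s^4 + 3*s^3 - 7*s^2 - 15*s + 18) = (s - 2)*(s + 3)*(s^3 + 5*s^2 + 3*s - 9) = (s - 2)*(s - 1)*(s + 3)*(s^2 + 6*s + 9) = (s - 2)*(s - 1)*(s + 3)^2*(s + 3)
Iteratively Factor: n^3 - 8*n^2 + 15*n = (n - 5)*(n^2 - 3*n) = (n - 5)*(n - 3)*(n)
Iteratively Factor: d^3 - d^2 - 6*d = (d)*(d^2 - d - 6) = d*(d - 3)*(d + 2)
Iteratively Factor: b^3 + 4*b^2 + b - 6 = (b - 1)*(b^2 + 5*b + 6) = (b - 1)*(b + 3)*(b + 2)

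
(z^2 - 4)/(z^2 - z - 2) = (z + 2)/(z + 1)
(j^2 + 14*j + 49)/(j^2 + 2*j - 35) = (j + 7)/(j - 5)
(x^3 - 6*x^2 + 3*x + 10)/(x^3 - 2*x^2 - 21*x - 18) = (x^2 - 7*x + 10)/(x^2 - 3*x - 18)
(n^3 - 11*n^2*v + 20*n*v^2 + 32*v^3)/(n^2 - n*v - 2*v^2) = (-n^2 + 12*n*v - 32*v^2)/(-n + 2*v)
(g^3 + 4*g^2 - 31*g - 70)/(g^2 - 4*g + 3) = (g^3 + 4*g^2 - 31*g - 70)/(g^2 - 4*g + 3)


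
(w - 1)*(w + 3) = w^2 + 2*w - 3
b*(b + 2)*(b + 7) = b^3 + 9*b^2 + 14*b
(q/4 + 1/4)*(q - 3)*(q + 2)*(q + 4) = q^4/4 + q^3 - 7*q^2/4 - 17*q/2 - 6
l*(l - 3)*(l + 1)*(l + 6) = l^4 + 4*l^3 - 15*l^2 - 18*l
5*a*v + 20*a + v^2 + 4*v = (5*a + v)*(v + 4)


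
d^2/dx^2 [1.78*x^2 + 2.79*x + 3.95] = 3.56000000000000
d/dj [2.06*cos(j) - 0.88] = -2.06*sin(j)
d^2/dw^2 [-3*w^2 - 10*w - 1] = -6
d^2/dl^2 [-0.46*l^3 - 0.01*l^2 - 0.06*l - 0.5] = -2.76*l - 0.02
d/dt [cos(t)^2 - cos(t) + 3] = sin(t) - sin(2*t)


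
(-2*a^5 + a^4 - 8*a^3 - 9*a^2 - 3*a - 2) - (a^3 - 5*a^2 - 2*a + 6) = -2*a^5 + a^4 - 9*a^3 - 4*a^2 - a - 8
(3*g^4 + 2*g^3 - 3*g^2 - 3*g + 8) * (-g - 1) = -3*g^5 - 5*g^4 + g^3 + 6*g^2 - 5*g - 8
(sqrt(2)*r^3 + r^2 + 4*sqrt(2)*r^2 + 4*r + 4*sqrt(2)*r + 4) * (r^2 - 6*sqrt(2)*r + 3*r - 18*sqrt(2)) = sqrt(2)*r^5 - 11*r^4 + 7*sqrt(2)*r^4 - 77*r^3 + 10*sqrt(2)*r^3 - 176*r^2 - 30*sqrt(2)*r^2 - 96*sqrt(2)*r - 132*r - 72*sqrt(2)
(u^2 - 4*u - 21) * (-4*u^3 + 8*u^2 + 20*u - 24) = -4*u^5 + 24*u^4 + 72*u^3 - 272*u^2 - 324*u + 504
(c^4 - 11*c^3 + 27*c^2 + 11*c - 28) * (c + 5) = c^5 - 6*c^4 - 28*c^3 + 146*c^2 + 27*c - 140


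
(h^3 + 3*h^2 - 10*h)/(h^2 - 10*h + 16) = h*(h + 5)/(h - 8)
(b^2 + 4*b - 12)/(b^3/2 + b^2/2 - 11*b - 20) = 2*(b^2 + 4*b - 12)/(b^3 + b^2 - 22*b - 40)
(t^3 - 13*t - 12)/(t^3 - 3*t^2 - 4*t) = (t + 3)/t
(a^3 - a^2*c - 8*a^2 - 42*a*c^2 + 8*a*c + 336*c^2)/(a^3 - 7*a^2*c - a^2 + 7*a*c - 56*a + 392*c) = (a + 6*c)/(a + 7)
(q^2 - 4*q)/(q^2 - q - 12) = q/(q + 3)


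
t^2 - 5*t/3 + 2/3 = (t - 1)*(t - 2/3)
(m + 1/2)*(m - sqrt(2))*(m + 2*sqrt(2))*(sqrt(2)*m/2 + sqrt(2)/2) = sqrt(2)*m^4/2 + m^3 + 3*sqrt(2)*m^3/4 - 7*sqrt(2)*m^2/4 + 3*m^2/2 - 3*sqrt(2)*m + m/2 - sqrt(2)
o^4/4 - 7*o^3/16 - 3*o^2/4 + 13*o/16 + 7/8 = (o/4 + 1/4)*(o - 2)*(o - 7/4)*(o + 1)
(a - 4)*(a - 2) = a^2 - 6*a + 8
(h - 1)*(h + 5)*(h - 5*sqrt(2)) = h^3 - 5*sqrt(2)*h^2 + 4*h^2 - 20*sqrt(2)*h - 5*h + 25*sqrt(2)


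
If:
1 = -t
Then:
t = -1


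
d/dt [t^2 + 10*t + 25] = 2*t + 10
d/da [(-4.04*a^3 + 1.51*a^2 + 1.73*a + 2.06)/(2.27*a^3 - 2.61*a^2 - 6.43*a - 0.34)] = (7.11670000000001*a^4 + 44.1002*a^3 - 15.1018*a^2 + 9.7264*a + 12.6576)/(5.1529*a^6 - 11.8494*a^5 - 22.3801*a^4 + 32.021*a^3 + 43.1197*a^2 + 4.3724*a + 0.1156)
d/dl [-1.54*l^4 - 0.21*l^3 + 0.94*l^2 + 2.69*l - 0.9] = -6.16*l^3 - 0.63*l^2 + 1.88*l + 2.69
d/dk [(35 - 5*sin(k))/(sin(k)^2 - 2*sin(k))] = 5*(cos(k) - 14/tan(k) + 14*cos(k)/sin(k)^2)/(sin(k) - 2)^2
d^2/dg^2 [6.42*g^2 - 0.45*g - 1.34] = 12.8400000000000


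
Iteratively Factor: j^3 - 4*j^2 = (j)*(j^2 - 4*j) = j*(j - 4)*(j)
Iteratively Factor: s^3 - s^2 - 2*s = (s + 1)*(s^2 - 2*s) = (s - 2)*(s + 1)*(s)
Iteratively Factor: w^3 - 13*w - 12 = (w - 4)*(w^2 + 4*w + 3) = (w - 4)*(w + 3)*(w + 1)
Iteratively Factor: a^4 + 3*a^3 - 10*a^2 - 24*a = (a - 3)*(a^3 + 6*a^2 + 8*a) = (a - 3)*(a + 4)*(a^2 + 2*a) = a*(a - 3)*(a + 4)*(a + 2)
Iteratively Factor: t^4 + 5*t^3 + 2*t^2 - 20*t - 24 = (t + 2)*(t^3 + 3*t^2 - 4*t - 12) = (t - 2)*(t + 2)*(t^2 + 5*t + 6) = (t - 2)*(t + 2)*(t + 3)*(t + 2)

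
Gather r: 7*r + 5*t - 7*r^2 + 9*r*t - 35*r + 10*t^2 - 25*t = -7*r^2 + r*(9*t - 28) + 10*t^2 - 20*t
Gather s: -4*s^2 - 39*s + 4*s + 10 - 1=-4*s^2 - 35*s + 9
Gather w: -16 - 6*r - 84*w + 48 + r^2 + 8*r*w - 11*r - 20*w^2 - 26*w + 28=r^2 - 17*r - 20*w^2 + w*(8*r - 110) + 60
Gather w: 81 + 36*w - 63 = 36*w + 18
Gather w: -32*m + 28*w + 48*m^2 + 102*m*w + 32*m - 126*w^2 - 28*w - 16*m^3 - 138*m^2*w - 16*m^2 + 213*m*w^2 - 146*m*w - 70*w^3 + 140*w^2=-16*m^3 + 32*m^2 - 70*w^3 + w^2*(213*m + 14) + w*(-138*m^2 - 44*m)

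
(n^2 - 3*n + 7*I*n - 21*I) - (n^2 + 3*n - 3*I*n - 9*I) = -6*n + 10*I*n - 12*I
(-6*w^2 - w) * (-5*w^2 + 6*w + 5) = 30*w^4 - 31*w^3 - 36*w^2 - 5*w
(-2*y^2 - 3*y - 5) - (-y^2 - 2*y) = -y^2 - y - 5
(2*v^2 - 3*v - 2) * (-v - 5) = -2*v^3 - 7*v^2 + 17*v + 10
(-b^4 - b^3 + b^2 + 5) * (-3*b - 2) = 3*b^5 + 5*b^4 - b^3 - 2*b^2 - 15*b - 10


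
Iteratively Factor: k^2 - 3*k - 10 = (k - 5)*(k + 2)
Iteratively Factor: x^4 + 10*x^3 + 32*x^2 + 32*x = (x + 4)*(x^3 + 6*x^2 + 8*x) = x*(x + 4)*(x^2 + 6*x + 8) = x*(x + 4)^2*(x + 2)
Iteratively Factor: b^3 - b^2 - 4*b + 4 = (b - 1)*(b^2 - 4) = (b - 2)*(b - 1)*(b + 2)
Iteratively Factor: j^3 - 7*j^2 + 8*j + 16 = (j + 1)*(j^2 - 8*j + 16) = (j - 4)*(j + 1)*(j - 4)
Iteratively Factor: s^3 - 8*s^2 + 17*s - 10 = (s - 2)*(s^2 - 6*s + 5) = (s - 5)*(s - 2)*(s - 1)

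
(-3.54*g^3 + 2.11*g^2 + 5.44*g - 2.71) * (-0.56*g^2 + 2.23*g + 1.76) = 1.9824*g^5 - 9.0758*g^4 - 4.5715*g^3 + 17.3624*g^2 + 3.5311*g - 4.7696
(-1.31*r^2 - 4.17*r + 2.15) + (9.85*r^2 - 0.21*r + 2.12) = 8.54*r^2 - 4.38*r + 4.27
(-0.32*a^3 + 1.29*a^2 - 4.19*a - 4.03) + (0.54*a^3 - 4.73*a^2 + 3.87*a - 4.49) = 0.22*a^3 - 3.44*a^2 - 0.32*a - 8.52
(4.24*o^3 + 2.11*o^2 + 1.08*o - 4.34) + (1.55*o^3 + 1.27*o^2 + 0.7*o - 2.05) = 5.79*o^3 + 3.38*o^2 + 1.78*o - 6.39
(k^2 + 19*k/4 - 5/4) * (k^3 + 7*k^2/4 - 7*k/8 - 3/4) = k^5 + 13*k^4/2 + 99*k^3/16 - 227*k^2/32 - 79*k/32 + 15/16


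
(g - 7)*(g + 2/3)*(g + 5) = g^3 - 4*g^2/3 - 109*g/3 - 70/3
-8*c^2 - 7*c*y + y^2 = (-8*c + y)*(c + y)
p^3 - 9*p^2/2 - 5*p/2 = p*(p - 5)*(p + 1/2)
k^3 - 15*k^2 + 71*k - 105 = (k - 7)*(k - 5)*(k - 3)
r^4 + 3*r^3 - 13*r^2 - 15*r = r*(r - 3)*(r + 1)*(r + 5)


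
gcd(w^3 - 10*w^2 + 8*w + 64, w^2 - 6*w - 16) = w^2 - 6*w - 16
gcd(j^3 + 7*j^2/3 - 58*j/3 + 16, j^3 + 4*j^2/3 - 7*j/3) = j - 1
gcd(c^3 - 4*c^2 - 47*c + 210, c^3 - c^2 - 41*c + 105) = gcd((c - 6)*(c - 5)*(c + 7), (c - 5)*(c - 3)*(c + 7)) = c^2 + 2*c - 35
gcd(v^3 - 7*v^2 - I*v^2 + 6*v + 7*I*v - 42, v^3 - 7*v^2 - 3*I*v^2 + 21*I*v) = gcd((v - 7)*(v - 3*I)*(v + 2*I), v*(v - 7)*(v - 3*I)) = v^2 + v*(-7 - 3*I) + 21*I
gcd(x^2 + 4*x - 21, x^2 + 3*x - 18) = x - 3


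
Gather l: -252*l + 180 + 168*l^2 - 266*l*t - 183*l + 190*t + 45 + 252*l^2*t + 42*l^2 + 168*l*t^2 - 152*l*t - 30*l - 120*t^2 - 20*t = l^2*(252*t + 210) + l*(168*t^2 - 418*t - 465) - 120*t^2 + 170*t + 225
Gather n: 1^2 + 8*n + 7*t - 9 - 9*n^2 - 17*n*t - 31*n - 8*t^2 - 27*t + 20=-9*n^2 + n*(-17*t - 23) - 8*t^2 - 20*t + 12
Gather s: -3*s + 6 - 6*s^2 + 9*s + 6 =-6*s^2 + 6*s + 12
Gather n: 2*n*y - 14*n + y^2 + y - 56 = n*(2*y - 14) + y^2 + y - 56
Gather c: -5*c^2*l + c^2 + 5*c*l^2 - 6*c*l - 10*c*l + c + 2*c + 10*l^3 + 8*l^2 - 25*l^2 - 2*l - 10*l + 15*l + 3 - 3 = c^2*(1 - 5*l) + c*(5*l^2 - 16*l + 3) + 10*l^3 - 17*l^2 + 3*l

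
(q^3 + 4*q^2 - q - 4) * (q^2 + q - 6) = q^5 + 5*q^4 - 3*q^3 - 29*q^2 + 2*q + 24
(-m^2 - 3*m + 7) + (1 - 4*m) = -m^2 - 7*m + 8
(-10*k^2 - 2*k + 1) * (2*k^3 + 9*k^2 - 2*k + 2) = -20*k^5 - 94*k^4 + 4*k^3 - 7*k^2 - 6*k + 2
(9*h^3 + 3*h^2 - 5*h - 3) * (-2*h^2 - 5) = -18*h^5 - 6*h^4 - 35*h^3 - 9*h^2 + 25*h + 15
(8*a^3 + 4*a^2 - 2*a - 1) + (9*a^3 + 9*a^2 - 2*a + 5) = 17*a^3 + 13*a^2 - 4*a + 4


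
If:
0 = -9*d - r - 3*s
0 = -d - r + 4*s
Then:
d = -7*s/8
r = 39*s/8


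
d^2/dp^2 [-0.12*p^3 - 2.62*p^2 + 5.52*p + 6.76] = -0.72*p - 5.24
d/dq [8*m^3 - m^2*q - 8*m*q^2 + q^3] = -m^2 - 16*m*q + 3*q^2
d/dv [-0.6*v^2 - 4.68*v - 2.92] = -1.2*v - 4.68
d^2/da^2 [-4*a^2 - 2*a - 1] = -8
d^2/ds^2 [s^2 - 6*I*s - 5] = 2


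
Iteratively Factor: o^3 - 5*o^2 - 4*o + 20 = (o + 2)*(o^2 - 7*o + 10) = (o - 2)*(o + 2)*(o - 5)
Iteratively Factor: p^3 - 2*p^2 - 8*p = (p)*(p^2 - 2*p - 8) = p*(p + 2)*(p - 4)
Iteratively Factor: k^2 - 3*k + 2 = (k - 1)*(k - 2)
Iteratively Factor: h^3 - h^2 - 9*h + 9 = (h - 3)*(h^2 + 2*h - 3) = (h - 3)*(h - 1)*(h + 3)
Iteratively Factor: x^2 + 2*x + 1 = (x + 1)*(x + 1)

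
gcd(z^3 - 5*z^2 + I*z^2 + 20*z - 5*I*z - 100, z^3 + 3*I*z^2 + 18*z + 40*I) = z^2 + I*z + 20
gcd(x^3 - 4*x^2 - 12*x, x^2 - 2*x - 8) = x + 2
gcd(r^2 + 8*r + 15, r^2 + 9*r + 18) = r + 3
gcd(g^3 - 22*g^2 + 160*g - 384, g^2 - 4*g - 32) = g - 8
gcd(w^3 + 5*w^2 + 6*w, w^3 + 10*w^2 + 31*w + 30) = w^2 + 5*w + 6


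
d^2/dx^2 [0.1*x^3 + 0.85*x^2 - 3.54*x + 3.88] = 0.6*x + 1.7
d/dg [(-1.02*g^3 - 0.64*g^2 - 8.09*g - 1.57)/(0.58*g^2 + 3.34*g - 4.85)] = (-0.5916*g^4 - 6.8136*g^3 + 17.3956*g^2 + 8.0292*g + 44.4803)/(0.3364*g^4 + 3.8744*g^3 + 5.5296*g^2 - 32.398*g + 23.5225)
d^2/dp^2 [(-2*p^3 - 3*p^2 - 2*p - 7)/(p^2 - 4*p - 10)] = 6*(-22*p^3 - 117*p^2 - 192*p - 134)/(p^6 - 12*p^5 + 18*p^4 + 176*p^3 - 180*p^2 - 1200*p - 1000)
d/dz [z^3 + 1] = 3*z^2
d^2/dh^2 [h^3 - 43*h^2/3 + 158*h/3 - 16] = 6*h - 86/3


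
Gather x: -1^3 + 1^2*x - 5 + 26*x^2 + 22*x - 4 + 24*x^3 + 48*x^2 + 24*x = 24*x^3 + 74*x^2 + 47*x - 10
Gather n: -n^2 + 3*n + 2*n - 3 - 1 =-n^2 + 5*n - 4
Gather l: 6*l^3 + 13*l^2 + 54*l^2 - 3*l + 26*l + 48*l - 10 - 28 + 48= 6*l^3 + 67*l^2 + 71*l + 10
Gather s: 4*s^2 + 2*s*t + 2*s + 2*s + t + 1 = 4*s^2 + s*(2*t + 4) + t + 1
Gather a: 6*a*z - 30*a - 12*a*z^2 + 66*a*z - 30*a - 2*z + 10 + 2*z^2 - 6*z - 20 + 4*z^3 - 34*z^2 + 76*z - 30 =a*(-12*z^2 + 72*z - 60) + 4*z^3 - 32*z^2 + 68*z - 40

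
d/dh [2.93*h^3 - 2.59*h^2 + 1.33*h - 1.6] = 8.79*h^2 - 5.18*h + 1.33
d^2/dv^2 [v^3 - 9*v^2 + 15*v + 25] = 6*v - 18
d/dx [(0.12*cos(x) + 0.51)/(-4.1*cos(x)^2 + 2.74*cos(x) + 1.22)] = (-0.492*cos(x)^2 - 4.182*cos(x) + 1.251)*sin(x)/(16.81*cos(x)^4 - 22.468*cos(x)^3 - 2.4964*cos(x)^2 + 6.6856*cos(x) + 1.4884)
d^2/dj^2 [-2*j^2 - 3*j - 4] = -4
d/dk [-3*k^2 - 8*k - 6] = -6*k - 8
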